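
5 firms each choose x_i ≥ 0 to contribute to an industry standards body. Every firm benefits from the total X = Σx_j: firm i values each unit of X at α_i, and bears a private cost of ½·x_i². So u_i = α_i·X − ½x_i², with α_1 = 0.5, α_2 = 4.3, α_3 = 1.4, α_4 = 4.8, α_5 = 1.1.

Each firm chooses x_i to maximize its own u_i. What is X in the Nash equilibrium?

12.1

Firm i's FOC: ∂u_i/∂x_i = α_i − x_i = 0, so x_i* = α_i.
NE contributions = (0.5, 4.3, 1.4, 4.8, 1.1); X = 12.1.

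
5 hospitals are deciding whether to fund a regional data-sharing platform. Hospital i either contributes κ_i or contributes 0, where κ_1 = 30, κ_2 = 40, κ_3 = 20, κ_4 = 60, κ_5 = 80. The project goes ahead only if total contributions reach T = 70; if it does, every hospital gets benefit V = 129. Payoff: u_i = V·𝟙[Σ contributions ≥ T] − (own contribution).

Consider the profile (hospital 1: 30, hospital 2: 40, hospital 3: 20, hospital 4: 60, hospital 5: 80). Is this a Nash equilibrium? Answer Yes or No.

No

Total = 230 ≥ 70: provided.
Hospital 1 (pledges 30, payoff 99): dropping to 0 → total 200, payoff 129. Profitable deviation.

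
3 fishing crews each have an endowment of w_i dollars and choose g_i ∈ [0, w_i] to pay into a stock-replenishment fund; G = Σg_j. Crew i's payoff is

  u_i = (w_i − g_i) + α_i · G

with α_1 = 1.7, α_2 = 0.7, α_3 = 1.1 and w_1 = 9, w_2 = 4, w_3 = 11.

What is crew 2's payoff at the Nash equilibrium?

18

∂u_i/∂g_i = α_i − 1, so crew i contributes w_i if α_i > 1, else 0.
α_i > 1 for i ∈ {1, 3}; NE contributions (9, 0, 11), G = 20.
u_2 = (4 − 0) + 0.7·20 = 18.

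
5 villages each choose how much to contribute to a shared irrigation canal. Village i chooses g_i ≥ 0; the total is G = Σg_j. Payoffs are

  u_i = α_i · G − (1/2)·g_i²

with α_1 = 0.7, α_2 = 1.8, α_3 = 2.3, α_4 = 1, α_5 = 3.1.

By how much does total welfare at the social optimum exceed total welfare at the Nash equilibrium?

128.63

Village i's FOC: ∂u_i/∂g_i = α_i − g_i = 0, so g_i* = α_i.
NE contributions = (0.7, 1.8, 2.3, 1, 3.1); G = 8.9.
W^NE = (Σα)·G − ½Σα_i² = 8.9² − ½·19.63 = 69.395.
Planner sets g_i = Σα_j = 8.9 for every i, so G^SO = 5·8.9 = 44.5.
W^SO = (Σα)·G^SO − ½·5·(Σα)² = (5/2)·8.9² = 198.025.
Deadweight loss = W^SO − W^NE = 128.63.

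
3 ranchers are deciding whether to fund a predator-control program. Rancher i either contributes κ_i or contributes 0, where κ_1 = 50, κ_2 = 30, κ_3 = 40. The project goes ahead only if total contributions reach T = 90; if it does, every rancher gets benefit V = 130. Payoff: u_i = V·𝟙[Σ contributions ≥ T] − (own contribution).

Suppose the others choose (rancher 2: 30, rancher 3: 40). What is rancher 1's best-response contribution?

50

Others' total = 70. Contributing 50 brings total to 120 ≥ 90: gain V − κ_1 = 80.
Best response: 50.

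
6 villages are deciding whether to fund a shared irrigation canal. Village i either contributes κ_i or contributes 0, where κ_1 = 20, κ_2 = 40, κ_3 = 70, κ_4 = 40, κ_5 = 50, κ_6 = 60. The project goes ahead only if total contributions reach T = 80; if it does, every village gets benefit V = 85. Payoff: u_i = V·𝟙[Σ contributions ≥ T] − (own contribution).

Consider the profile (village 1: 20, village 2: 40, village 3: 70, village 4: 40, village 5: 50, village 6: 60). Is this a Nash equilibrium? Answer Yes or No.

No

Total = 280 ≥ 80: provided.
Village 1 (pledges 20, payoff 65): dropping to 0 → total 260, payoff 85. Profitable deviation.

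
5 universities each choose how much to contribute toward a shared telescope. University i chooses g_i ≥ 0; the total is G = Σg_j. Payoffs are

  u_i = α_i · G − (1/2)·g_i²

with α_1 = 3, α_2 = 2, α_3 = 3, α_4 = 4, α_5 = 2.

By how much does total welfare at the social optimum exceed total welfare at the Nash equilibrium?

University i's FOC: ∂u_i/∂g_i = α_i − g_i = 0, so g_i* = α_i.
NE contributions = (3, 2, 3, 4, 2); G = 14.
W^NE = (Σα)·G − ½Σα_i² = 14² − ½·42 = 175.
Planner sets g_i = Σα_j = 14 for every i, so G^SO = 5·14 = 70.
W^SO = (Σα)·G^SO − ½·5·(Σα)² = (5/2)·14² = 490.
Deadweight loss = W^SO − W^NE = 315.

315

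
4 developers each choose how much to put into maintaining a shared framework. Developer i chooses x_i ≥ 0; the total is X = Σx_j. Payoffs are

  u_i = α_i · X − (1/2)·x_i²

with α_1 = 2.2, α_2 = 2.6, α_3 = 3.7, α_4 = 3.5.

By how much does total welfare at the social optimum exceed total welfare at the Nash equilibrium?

162.77

Developer i's FOC: ∂u_i/∂x_i = α_i − x_i = 0, so x_i* = α_i.
NE contributions = (2.2, 2.6, 3.7, 3.5); X = 12.
W^NE = (Σα)·X − ½Σα_i² = 12² − ½·37.54 = 125.23.
Planner sets x_i = Σα_j = 12 for every i, so X^SO = 4·12 = 48.
W^SO = (Σα)·X^SO − ½·4·(Σα)² = (4/2)·12² = 288.
Deadweight loss = W^SO − W^NE = 162.77.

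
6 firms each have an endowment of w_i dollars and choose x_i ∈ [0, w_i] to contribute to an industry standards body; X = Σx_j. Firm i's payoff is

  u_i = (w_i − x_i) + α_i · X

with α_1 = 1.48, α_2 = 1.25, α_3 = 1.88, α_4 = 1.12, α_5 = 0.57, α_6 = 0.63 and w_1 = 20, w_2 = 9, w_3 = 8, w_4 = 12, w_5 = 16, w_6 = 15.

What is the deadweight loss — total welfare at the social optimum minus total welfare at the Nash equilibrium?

∂u_i/∂x_i = α_i − 1, so firm i contributes w_i if α_i > 1, else 0.
α_i > 1 for i ∈ {1, 2, 3, 4}; NE contributions (20, 9, 8, 12, 0, 0), X = 49.
W^NE = Σw_i − X^NE + (Σα_i)·X^NE = 80 + 5.93·49 = 370.57.
Planner: ∂(Σu_j)/∂x_i = Σα_j − 1 = 5.93 > 0, so everyone contributes w_i; X^SO = 80, W^SO = 80 + 5.93·80 = 554.4.
Deadweight loss = 183.83.

183.83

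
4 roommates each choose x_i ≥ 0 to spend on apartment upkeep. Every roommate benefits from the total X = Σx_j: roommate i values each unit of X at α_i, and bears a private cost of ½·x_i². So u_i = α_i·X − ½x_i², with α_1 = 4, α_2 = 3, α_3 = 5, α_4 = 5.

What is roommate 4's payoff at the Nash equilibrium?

Roommate i's FOC: ∂u_i/∂x_i = α_i − x_i = 0, so x_i* = α_i.
NE contributions = (4, 3, 5, 5); X = 17.
u_4 = α_4·X − ½·(x_4)² = 5·17 − ½·5² = 72.5.

72.5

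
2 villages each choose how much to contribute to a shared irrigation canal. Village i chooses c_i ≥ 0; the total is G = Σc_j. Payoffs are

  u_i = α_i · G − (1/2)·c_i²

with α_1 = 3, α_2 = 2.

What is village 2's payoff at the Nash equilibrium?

Village i's FOC: ∂u_i/∂c_i = α_i − c_i = 0, so c_i* = α_i.
NE contributions = (3, 2); G = 5.
u_2 = α_2·G − ½·(c_2)² = 2·5 − ½·2² = 8.

8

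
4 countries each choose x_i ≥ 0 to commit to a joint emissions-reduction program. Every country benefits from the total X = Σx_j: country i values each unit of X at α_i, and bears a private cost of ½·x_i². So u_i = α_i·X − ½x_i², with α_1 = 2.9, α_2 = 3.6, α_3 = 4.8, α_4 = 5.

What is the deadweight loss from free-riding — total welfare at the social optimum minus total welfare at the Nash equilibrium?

Country i's FOC: ∂u_i/∂x_i = α_i − x_i = 0, so x_i* = α_i.
NE contributions = (2.9, 3.6, 4.8, 5); X = 16.3.
W^NE = (Σα)·X − ½Σα_i² = 16.3² − ½·69.41 = 230.985.
Planner sets x_i = Σα_j = 16.3 for every i, so X^SO = 4·16.3 = 65.2.
W^SO = (Σα)·X^SO − ½·4·(Σα)² = (4/2)·16.3² = 531.38.
Deadweight loss = W^SO − W^NE = 300.395.

300.395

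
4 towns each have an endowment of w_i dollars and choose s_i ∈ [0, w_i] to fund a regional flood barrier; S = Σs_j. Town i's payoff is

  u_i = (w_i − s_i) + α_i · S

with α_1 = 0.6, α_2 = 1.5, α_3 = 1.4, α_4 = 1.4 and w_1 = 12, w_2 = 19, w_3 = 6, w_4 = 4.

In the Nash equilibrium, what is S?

29

∂u_i/∂s_i = α_i − 1, so town i contributes w_i if α_i > 1, else 0.
α_i > 1 for i ∈ {2, 3, 4}; NE contributions (0, 19, 6, 4), S = 29.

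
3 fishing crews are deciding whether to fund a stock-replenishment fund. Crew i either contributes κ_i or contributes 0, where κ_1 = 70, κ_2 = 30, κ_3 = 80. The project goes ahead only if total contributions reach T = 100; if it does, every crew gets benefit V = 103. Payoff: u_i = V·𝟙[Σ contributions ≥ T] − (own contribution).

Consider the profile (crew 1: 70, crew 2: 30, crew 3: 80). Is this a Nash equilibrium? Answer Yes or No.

Total = 180 ≥ 100: provided.
Crew 1 (pledges 70, payoff 33): dropping to 0 → total 110, payoff 103. Profitable deviation.

No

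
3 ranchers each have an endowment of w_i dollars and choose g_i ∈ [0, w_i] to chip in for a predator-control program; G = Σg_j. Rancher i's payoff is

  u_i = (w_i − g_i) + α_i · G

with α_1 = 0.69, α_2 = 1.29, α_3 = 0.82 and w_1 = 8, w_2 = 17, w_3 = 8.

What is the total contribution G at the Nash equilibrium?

17

∂u_i/∂g_i = α_i − 1, so rancher i contributes w_i if α_i > 1, else 0.
α_i > 1 for i ∈ {2}; NE contributions (0, 17, 0), G = 17.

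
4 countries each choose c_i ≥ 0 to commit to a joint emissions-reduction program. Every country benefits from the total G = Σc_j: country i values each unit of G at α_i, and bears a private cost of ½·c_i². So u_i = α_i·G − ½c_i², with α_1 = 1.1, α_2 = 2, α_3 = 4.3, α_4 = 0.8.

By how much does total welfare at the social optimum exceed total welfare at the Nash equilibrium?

Country i's FOC: ∂u_i/∂c_i = α_i − c_i = 0, so c_i* = α_i.
NE contributions = (1.1, 2, 4.3, 0.8); G = 8.2.
W^NE = (Σα)·G − ½Σα_i² = 8.2² − ½·24.34 = 55.07.
Planner sets c_i = Σα_j = 8.2 for every i, so G^SO = 4·8.2 = 32.8.
W^SO = (Σα)·G^SO − ½·4·(Σα)² = (4/2)·8.2² = 134.48.
Deadweight loss = W^SO − W^NE = 79.41.

79.41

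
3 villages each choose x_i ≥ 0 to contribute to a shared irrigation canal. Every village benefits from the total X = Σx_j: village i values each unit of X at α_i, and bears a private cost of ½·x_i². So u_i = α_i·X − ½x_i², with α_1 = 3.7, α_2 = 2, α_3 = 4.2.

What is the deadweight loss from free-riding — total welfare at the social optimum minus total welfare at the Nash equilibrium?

Village i's FOC: ∂u_i/∂x_i = α_i − x_i = 0, so x_i* = α_i.
NE contributions = (3.7, 2, 4.2); X = 9.9.
W^NE = (Σα)·X − ½Σα_i² = 9.9² − ½·35.33 = 80.345.
Planner sets x_i = Σα_j = 9.9 for every i, so X^SO = 3·9.9 = 29.7.
W^SO = (Σα)·X^SO − ½·3·(Σα)² = (3/2)·9.9² = 147.015.
Deadweight loss = W^SO − W^NE = 66.67.

66.67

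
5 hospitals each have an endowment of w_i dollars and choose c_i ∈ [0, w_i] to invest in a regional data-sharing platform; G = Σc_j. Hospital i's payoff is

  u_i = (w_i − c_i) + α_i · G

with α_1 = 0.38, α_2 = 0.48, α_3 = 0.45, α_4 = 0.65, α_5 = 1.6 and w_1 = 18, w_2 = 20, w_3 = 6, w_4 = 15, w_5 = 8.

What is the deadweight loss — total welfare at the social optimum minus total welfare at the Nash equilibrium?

∂u_i/∂c_i = α_i − 1, so hospital i contributes w_i if α_i > 1, else 0.
α_i > 1 for i ∈ {5}; NE contributions (0, 0, 0, 0, 8), G = 8.
W^NE = Σw_i − G^NE + (Σα_i)·G^NE = 67 + 2.56·8 = 87.48.
Planner: ∂(Σu_j)/∂c_i = Σα_j − 1 = 2.56 > 0, so everyone contributes w_i; G^SO = 67, W^SO = 67 + 2.56·67 = 238.52.
Deadweight loss = 151.04.

151.04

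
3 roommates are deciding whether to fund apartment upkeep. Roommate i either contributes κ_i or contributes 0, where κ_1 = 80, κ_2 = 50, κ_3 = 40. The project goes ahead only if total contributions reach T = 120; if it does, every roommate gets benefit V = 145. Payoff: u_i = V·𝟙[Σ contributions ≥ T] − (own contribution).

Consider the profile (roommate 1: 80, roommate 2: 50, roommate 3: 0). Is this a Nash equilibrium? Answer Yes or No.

Total = 130 ≥ 120: provided.
Roommate 1 (pledges 80, payoff 65): dropping to 0 → total 50, payoff 0. No gain.
Roommate 2 (pledges 50, payoff 95): dropping to 0 → total 80, payoff 0. No gain.
Roommate 3 (pledges 0, payoff 145): pledging 40 → total 170, payoff 105. No gain.

Yes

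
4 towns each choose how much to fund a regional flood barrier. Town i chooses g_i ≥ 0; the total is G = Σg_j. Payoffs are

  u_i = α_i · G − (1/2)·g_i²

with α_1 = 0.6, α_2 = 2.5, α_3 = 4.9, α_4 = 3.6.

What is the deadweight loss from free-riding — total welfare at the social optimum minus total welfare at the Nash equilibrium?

Town i's FOC: ∂u_i/∂g_i = α_i − g_i = 0, so g_i* = α_i.
NE contributions = (0.6, 2.5, 4.9, 3.6); G = 11.6.
W^NE = (Σα)·G − ½Σα_i² = 11.6² − ½·43.58 = 112.77.
Planner sets g_i = Σα_j = 11.6 for every i, so G^SO = 4·11.6 = 46.4.
W^SO = (Σα)·G^SO − ½·4·(Σα)² = (4/2)·11.6² = 269.12.
Deadweight loss = W^SO − W^NE = 156.35.

156.35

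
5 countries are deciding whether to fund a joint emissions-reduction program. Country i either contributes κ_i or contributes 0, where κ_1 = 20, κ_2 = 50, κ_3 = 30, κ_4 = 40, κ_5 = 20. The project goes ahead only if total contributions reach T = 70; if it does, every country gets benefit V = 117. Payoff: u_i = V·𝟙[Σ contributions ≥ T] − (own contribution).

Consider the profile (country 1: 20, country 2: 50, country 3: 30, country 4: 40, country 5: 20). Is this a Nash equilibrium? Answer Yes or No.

Total = 160 ≥ 70: provided.
Country 1 (pledges 20, payoff 97): dropping to 0 → total 140, payoff 117. Profitable deviation.

No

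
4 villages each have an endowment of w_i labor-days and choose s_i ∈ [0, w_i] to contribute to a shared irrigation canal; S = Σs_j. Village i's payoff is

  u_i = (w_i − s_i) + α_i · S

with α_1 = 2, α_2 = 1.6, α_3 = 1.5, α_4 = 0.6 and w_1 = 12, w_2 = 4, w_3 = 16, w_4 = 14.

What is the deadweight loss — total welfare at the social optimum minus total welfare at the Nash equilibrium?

65.8

∂u_i/∂s_i = α_i − 1, so village i contributes w_i if α_i > 1, else 0.
α_i > 1 for i ∈ {1, 2, 3}; NE contributions (12, 4, 16, 0), S = 32.
W^NE = Σw_i − S^NE + (Σα_i)·S^NE = 46 + 4.7·32 = 196.4.
Planner: ∂(Σu_j)/∂s_i = Σα_j − 1 = 4.7 > 0, so everyone contributes w_i; S^SO = 46, W^SO = 46 + 4.7·46 = 262.2.
Deadweight loss = 65.8.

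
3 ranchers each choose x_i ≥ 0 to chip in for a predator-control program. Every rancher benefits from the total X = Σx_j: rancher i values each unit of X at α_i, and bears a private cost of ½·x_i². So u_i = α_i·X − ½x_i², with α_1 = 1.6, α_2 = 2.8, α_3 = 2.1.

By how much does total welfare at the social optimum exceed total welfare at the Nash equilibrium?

28.53

Rancher i's FOC: ∂u_i/∂x_i = α_i − x_i = 0, so x_i* = α_i.
NE contributions = (1.6, 2.8, 2.1); X = 6.5.
W^NE = (Σα)·X − ½Σα_i² = 6.5² − ½·14.81 = 34.845.
Planner sets x_i = Σα_j = 6.5 for every i, so X^SO = 3·6.5 = 19.5.
W^SO = (Σα)·X^SO − ½·3·(Σα)² = (3/2)·6.5² = 63.375.
Deadweight loss = W^SO − W^NE = 28.53.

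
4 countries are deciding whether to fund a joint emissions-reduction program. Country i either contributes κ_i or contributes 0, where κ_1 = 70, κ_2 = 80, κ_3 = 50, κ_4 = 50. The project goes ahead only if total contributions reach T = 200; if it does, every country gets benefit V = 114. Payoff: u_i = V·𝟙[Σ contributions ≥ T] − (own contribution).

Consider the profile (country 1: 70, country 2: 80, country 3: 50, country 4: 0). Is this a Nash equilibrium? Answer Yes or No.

Yes

Total = 200 ≥ 200: provided.
Country 1 (pledges 70, payoff 44): dropping to 0 → total 130, payoff 0. No gain.
Country 2 (pledges 80, payoff 34): dropping to 0 → total 120, payoff 0. No gain.
Country 3 (pledges 50, payoff 64): dropping to 0 → total 150, payoff 0. No gain.
Country 4 (pledges 0, payoff 114): pledging 50 → total 250, payoff 64. No gain.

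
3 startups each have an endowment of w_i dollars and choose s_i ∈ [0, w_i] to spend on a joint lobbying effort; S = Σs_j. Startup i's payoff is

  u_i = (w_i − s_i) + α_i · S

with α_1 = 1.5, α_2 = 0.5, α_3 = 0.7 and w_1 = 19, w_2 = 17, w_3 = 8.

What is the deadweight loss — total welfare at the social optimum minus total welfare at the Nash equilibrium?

∂u_i/∂s_i = α_i − 1, so startup i contributes w_i if α_i > 1, else 0.
α_i > 1 for i ∈ {1}; NE contributions (19, 0, 0), S = 19.
W^NE = Σw_i − S^NE + (Σα_i)·S^NE = 44 + 1.7·19 = 76.3.
Planner: ∂(Σu_j)/∂s_i = Σα_j − 1 = 1.7 > 0, so everyone contributes w_i; S^SO = 44, W^SO = 44 + 1.7·44 = 118.8.
Deadweight loss = 42.5.

42.5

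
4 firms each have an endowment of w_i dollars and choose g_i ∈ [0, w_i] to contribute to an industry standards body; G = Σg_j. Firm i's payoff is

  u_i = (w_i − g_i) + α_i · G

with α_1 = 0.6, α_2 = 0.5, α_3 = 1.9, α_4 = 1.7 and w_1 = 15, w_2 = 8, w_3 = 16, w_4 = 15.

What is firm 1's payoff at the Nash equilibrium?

33.6

∂u_i/∂g_i = α_i − 1, so firm i contributes w_i if α_i > 1, else 0.
α_i > 1 for i ∈ {3, 4}; NE contributions (0, 0, 16, 15), G = 31.
u_1 = (15 − 0) + 0.6·31 = 33.6.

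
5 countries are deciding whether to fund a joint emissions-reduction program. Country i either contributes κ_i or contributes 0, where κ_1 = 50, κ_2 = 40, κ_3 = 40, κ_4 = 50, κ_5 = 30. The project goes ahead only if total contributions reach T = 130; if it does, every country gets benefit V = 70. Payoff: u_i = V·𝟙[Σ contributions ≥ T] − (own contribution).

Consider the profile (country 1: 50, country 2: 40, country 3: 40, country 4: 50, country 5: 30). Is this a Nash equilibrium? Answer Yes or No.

Total = 210 ≥ 130: provided.
Country 1 (pledges 50, payoff 20): dropping to 0 → total 160, payoff 70. Profitable deviation.

No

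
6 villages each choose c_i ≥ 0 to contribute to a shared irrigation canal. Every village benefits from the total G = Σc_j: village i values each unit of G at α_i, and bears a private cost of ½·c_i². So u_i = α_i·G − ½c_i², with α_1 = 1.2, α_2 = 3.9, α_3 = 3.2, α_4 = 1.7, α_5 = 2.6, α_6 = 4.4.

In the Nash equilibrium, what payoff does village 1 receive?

19.68

Village i's FOC: ∂u_i/∂c_i = α_i − c_i = 0, so c_i* = α_i.
NE contributions = (1.2, 3.9, 3.2, 1.7, 2.6, 4.4); G = 17.
u_1 = α_1·G − ½·(c_1)² = 1.2·17 − ½·1.2² = 19.68.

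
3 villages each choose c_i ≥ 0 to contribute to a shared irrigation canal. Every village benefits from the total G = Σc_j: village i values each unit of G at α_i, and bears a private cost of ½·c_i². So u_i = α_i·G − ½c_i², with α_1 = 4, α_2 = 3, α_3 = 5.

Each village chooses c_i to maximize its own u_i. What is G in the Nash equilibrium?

12

Village i's FOC: ∂u_i/∂c_i = α_i − c_i = 0, so c_i* = α_i.
NE contributions = (4, 3, 5); G = 12.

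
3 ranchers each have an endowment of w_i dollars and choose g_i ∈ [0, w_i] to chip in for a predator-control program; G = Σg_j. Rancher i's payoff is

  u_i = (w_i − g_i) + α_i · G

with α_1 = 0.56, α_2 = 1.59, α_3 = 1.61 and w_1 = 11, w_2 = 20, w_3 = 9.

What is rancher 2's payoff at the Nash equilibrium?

46.11

∂u_i/∂g_i = α_i − 1, so rancher i contributes w_i if α_i > 1, else 0.
α_i > 1 for i ∈ {2, 3}; NE contributions (0, 20, 9), G = 29.
u_2 = (20 − 20) + 1.59·29 = 46.11.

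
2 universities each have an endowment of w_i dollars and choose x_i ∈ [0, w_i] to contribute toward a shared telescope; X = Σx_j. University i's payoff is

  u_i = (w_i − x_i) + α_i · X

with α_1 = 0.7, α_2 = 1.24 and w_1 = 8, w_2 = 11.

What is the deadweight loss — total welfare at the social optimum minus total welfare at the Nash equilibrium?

∂u_i/∂x_i = α_i − 1, so university i contributes w_i if α_i > 1, else 0.
α_i > 1 for i ∈ {2}; NE contributions (0, 11), X = 11.
W^NE = Σw_i − X^NE + (Σα_i)·X^NE = 19 + 0.94·11 = 29.34.
Planner: ∂(Σu_j)/∂x_i = Σα_j − 1 = 0.94 > 0, so everyone contributes w_i; X^SO = 19, W^SO = 19 + 0.94·19 = 36.86.
Deadweight loss = 7.52.

7.52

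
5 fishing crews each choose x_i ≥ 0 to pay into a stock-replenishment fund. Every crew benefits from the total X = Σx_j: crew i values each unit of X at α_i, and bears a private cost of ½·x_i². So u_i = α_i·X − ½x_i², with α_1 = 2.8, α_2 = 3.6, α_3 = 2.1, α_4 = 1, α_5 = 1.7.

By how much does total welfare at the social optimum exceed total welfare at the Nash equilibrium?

202.71

Crew i's FOC: ∂u_i/∂x_i = α_i − x_i = 0, so x_i* = α_i.
NE contributions = (2.8, 3.6, 2.1, 1, 1.7); X = 11.2.
W^NE = (Σα)·X − ½Σα_i² = 11.2² − ½·29.1 = 110.89.
Planner sets x_i = Σα_j = 11.2 for every i, so X^SO = 5·11.2 = 56.
W^SO = (Σα)·X^SO − ½·5·(Σα)² = (5/2)·11.2² = 313.6.
Deadweight loss = W^SO − W^NE = 202.71.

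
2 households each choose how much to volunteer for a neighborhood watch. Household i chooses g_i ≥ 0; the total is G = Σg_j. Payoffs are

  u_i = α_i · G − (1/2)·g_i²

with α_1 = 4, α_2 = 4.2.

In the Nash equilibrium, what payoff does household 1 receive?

Household i's FOC: ∂u_i/∂g_i = α_i − g_i = 0, so g_i* = α_i.
NE contributions = (4, 4.2); G = 8.2.
u_1 = α_1·G − ½·(g_1)² = 4·8.2 − ½·4² = 24.8.

24.8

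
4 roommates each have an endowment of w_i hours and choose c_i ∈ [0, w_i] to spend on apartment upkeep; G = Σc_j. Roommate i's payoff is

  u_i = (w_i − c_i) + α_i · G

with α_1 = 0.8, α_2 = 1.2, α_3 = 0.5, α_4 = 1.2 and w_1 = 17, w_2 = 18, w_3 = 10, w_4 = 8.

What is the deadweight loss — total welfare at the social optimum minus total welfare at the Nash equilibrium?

∂u_i/∂c_i = α_i − 1, so roommate i contributes w_i if α_i > 1, else 0.
α_i > 1 for i ∈ {2, 4}; NE contributions (0, 18, 0, 8), G = 26.
W^NE = Σw_i − G^NE + (Σα_i)·G^NE = 53 + 2.7·26 = 123.2.
Planner: ∂(Σu_j)/∂c_i = Σα_j − 1 = 2.7 > 0, so everyone contributes w_i; G^SO = 53, W^SO = 53 + 2.7·53 = 196.1.
Deadweight loss = 72.9.

72.9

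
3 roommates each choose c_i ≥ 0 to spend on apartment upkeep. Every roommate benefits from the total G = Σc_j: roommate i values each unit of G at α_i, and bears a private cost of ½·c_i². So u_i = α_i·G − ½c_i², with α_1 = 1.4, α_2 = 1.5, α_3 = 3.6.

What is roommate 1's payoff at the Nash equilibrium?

Roommate i's FOC: ∂u_i/∂c_i = α_i − c_i = 0, so c_i* = α_i.
NE contributions = (1.4, 1.5, 3.6); G = 6.5.
u_1 = α_1·G − ½·(c_1)² = 1.4·6.5 − ½·1.4² = 8.12.

8.12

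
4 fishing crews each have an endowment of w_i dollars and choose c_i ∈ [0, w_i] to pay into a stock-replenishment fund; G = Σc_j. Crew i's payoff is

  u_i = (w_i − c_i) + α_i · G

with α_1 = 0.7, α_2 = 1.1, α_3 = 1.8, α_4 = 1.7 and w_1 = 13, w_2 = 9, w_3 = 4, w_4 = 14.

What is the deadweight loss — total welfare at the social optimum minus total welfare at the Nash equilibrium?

55.9

∂u_i/∂c_i = α_i − 1, so crew i contributes w_i if α_i > 1, else 0.
α_i > 1 for i ∈ {2, 3, 4}; NE contributions (0, 9, 4, 14), G = 27.
W^NE = Σw_i − G^NE + (Σα_i)·G^NE = 40 + 4.3·27 = 156.1.
Planner: ∂(Σu_j)/∂c_i = Σα_j − 1 = 4.3 > 0, so everyone contributes w_i; G^SO = 40, W^SO = 40 + 4.3·40 = 212.
Deadweight loss = 55.9.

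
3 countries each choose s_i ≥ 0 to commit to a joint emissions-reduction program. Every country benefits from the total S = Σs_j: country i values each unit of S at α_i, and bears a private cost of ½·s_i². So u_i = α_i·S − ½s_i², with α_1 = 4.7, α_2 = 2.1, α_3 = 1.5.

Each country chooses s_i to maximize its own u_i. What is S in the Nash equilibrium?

8.3

Country i's FOC: ∂u_i/∂s_i = α_i − s_i = 0, so s_i* = α_i.
NE contributions = (4.7, 2.1, 1.5); S = 8.3.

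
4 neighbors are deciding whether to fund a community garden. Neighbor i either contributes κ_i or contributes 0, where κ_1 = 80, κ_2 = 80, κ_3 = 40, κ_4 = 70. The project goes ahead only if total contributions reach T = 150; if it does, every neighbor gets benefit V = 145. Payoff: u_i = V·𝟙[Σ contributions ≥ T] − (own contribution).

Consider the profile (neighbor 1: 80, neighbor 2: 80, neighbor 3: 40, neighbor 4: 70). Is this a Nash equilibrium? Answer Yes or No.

Total = 270 ≥ 150: provided.
Neighbor 1 (pledges 80, payoff 65): dropping to 0 → total 190, payoff 145. Profitable deviation.

No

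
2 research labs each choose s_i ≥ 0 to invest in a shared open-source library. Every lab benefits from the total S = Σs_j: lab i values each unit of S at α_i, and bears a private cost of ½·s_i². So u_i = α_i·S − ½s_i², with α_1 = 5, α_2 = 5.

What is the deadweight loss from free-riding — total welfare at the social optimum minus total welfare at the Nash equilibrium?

Lab i's FOC: ∂u_i/∂s_i = α_i − s_i = 0, so s_i* = α_i.
NE contributions = (5, 5); S = 10.
W^NE = (Σα)·S − ½Σα_i² = 10² − ½·50 = 75.
Planner sets s_i = Σα_j = 10 for every i, so S^SO = 2·10 = 20.
W^SO = (Σα)·S^SO − ½·2·(Σα)² = (2/2)·10² = 100.
Deadweight loss = W^SO − W^NE = 25.

25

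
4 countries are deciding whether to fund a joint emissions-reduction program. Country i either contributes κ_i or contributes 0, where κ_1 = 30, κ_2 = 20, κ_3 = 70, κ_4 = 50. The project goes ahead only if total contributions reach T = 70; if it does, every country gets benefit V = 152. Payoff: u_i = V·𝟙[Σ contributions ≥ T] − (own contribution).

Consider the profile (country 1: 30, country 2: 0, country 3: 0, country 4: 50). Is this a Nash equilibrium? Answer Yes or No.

Total = 80 ≥ 70: provided.
Country 1 (pledges 30, payoff 122): dropping to 0 → total 50, payoff 0. No gain.
Country 2 (pledges 0, payoff 152): pledging 20 → total 100, payoff 132. No gain.
Country 3 (pledges 0, payoff 152): pledging 70 → total 150, payoff 82. No gain.
Country 4 (pledges 50, payoff 102): dropping to 0 → total 30, payoff 0. No gain.

Yes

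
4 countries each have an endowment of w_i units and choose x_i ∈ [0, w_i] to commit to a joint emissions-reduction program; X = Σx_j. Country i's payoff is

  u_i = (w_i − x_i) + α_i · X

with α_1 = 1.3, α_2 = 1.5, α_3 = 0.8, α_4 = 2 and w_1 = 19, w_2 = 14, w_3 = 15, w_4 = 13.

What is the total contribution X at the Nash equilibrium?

46

∂u_i/∂x_i = α_i − 1, so country i contributes w_i if α_i > 1, else 0.
α_i > 1 for i ∈ {1, 2, 4}; NE contributions (19, 14, 0, 13), X = 46.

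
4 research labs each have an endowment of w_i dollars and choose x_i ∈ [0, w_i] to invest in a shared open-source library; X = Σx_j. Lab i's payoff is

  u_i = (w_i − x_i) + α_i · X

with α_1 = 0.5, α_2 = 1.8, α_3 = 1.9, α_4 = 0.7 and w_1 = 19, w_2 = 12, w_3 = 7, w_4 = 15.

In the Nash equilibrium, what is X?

19

∂u_i/∂x_i = α_i − 1, so lab i contributes w_i if α_i > 1, else 0.
α_i > 1 for i ∈ {2, 3}; NE contributions (0, 12, 7, 0), X = 19.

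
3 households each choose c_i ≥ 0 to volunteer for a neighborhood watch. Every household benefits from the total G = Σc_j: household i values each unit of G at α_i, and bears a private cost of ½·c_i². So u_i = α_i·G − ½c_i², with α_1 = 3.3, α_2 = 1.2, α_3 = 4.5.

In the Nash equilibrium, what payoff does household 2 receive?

Household i's FOC: ∂u_i/∂c_i = α_i − c_i = 0, so c_i* = α_i.
NE contributions = (3.3, 1.2, 4.5); G = 9.
u_2 = α_2·G − ½·(c_2)² = 1.2·9 − ½·1.2² = 10.08.

10.08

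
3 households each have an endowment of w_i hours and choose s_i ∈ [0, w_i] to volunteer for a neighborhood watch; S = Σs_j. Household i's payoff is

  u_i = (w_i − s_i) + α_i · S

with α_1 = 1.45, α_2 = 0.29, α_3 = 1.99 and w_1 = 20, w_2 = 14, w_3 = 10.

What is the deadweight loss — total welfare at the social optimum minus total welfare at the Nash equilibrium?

38.22

∂u_i/∂s_i = α_i − 1, so household i contributes w_i if α_i > 1, else 0.
α_i > 1 for i ∈ {1, 3}; NE contributions (20, 0, 10), S = 30.
W^NE = Σw_i − S^NE + (Σα_i)·S^NE = 44 + 2.73·30 = 125.9.
Planner: ∂(Σu_j)/∂s_i = Σα_j − 1 = 2.73 > 0, so everyone contributes w_i; S^SO = 44, W^SO = 44 + 2.73·44 = 164.12.
Deadweight loss = 38.22.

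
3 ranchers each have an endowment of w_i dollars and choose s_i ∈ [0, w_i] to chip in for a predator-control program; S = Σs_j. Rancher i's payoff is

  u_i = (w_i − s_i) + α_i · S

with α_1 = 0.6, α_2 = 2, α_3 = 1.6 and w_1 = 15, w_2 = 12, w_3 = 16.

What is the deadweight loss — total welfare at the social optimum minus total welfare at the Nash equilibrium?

48

∂u_i/∂s_i = α_i − 1, so rancher i contributes w_i if α_i > 1, else 0.
α_i > 1 for i ∈ {2, 3}; NE contributions (0, 12, 16), S = 28.
W^NE = Σw_i − S^NE + (Σα_i)·S^NE = 43 + 3.2·28 = 132.6.
Planner: ∂(Σu_j)/∂s_i = Σα_j − 1 = 3.2 > 0, so everyone contributes w_i; S^SO = 43, W^SO = 43 + 3.2·43 = 180.6.
Deadweight loss = 48.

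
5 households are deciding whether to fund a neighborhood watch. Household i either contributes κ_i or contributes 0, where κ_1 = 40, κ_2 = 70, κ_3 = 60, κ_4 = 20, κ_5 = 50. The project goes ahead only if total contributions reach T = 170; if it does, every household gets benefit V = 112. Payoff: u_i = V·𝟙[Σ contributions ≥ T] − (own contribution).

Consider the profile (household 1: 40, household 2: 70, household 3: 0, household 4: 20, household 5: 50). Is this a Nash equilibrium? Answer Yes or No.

Yes

Total = 180 ≥ 170: provided.
Household 1 (pledges 40, payoff 72): dropping to 0 → total 140, payoff 0. No gain.
Household 2 (pledges 70, payoff 42): dropping to 0 → total 110, payoff 0. No gain.
Household 3 (pledges 0, payoff 112): pledging 60 → total 240, payoff 52. No gain.
Household 4 (pledges 20, payoff 92): dropping to 0 → total 160, payoff 0. No gain.
Household 5 (pledges 50, payoff 62): dropping to 0 → total 130, payoff 0. No gain.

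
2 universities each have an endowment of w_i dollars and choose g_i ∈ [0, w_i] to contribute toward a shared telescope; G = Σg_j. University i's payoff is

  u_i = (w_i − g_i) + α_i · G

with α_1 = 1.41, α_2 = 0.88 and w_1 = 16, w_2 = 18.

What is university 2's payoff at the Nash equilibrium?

32.08

∂u_i/∂g_i = α_i − 1, so university i contributes w_i if α_i > 1, else 0.
α_i > 1 for i ∈ {1}; NE contributions (16, 0), G = 16.
u_2 = (18 − 0) + 0.88·16 = 32.08.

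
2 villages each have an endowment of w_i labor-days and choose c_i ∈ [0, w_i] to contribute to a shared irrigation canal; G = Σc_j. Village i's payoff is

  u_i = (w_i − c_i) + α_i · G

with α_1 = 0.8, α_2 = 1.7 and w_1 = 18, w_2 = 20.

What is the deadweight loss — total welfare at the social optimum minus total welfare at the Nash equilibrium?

∂u_i/∂c_i = α_i − 1, so village i contributes w_i if α_i > 1, else 0.
α_i > 1 for i ∈ {2}; NE contributions (0, 20), G = 20.
W^NE = Σw_i − G^NE + (Σα_i)·G^NE = 38 + 1.5·20 = 68.
Planner: ∂(Σu_j)/∂c_i = Σα_j − 1 = 1.5 > 0, so everyone contributes w_i; G^SO = 38, W^SO = 38 + 1.5·38 = 95.
Deadweight loss = 27.

27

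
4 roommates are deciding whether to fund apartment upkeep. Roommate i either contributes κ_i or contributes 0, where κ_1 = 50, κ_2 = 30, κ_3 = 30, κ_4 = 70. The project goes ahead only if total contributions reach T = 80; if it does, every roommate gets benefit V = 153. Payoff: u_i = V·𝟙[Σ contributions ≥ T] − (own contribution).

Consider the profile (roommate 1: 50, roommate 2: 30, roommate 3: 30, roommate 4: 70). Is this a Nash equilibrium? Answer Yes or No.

No

Total = 180 ≥ 80: provided.
Roommate 1 (pledges 50, payoff 103): dropping to 0 → total 130, payoff 153. Profitable deviation.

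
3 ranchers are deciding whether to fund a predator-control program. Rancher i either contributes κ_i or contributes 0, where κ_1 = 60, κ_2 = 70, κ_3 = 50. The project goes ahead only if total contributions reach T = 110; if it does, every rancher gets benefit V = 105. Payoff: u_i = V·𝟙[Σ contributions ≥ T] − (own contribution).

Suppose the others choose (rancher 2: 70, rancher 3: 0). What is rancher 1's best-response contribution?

Others' total = 70. Contributing 60 brings total to 130 ≥ 110: gain V − κ_1 = 45.
Best response: 60.

60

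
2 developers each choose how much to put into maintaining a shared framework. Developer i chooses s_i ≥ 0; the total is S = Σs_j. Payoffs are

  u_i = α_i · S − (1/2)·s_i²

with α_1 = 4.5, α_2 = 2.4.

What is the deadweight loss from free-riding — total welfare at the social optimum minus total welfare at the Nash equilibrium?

13.005

Developer i's FOC: ∂u_i/∂s_i = α_i − s_i = 0, so s_i* = α_i.
NE contributions = (4.5, 2.4); S = 6.9.
W^NE = (Σα)·S − ½Σα_i² = 6.9² − ½·26.01 = 34.605.
Planner sets s_i = Σα_j = 6.9 for every i, so S^SO = 2·6.9 = 13.8.
W^SO = (Σα)·S^SO − ½·2·(Σα)² = (2/2)·6.9² = 47.61.
Deadweight loss = W^SO − W^NE = 13.005.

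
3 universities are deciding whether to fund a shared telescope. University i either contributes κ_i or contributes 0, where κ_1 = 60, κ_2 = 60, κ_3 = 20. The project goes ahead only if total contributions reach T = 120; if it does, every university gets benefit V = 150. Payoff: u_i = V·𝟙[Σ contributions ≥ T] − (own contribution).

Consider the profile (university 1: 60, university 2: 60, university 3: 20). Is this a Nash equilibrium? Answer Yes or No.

Total = 140 ≥ 120: provided.
University 1 (pledges 60, payoff 90): dropping to 0 → total 80, payoff 0. No gain.
University 2 (pledges 60, payoff 90): dropping to 0 → total 80, payoff 0. No gain.
University 3 (pledges 20, payoff 130): dropping to 0 → total 120, payoff 150. Profitable deviation.

No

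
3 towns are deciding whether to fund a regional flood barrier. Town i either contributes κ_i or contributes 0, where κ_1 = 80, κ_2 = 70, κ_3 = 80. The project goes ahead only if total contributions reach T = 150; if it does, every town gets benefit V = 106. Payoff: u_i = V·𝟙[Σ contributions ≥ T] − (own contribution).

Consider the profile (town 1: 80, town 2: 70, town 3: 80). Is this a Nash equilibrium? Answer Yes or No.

Total = 230 ≥ 150: provided.
Town 1 (pledges 80, payoff 26): dropping to 0 → total 150, payoff 106. Profitable deviation.

No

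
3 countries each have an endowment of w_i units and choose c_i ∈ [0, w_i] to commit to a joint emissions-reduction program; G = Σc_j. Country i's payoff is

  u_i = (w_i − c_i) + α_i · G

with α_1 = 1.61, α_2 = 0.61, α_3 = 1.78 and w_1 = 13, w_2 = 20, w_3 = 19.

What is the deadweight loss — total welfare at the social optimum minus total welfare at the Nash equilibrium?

∂u_i/∂c_i = α_i − 1, so country i contributes w_i if α_i > 1, else 0.
α_i > 1 for i ∈ {1, 3}; NE contributions (13, 0, 19), G = 32.
W^NE = Σw_i − G^NE + (Σα_i)·G^NE = 52 + 3·32 = 148.
Planner: ∂(Σu_j)/∂c_i = Σα_j − 1 = 3 > 0, so everyone contributes w_i; G^SO = 52, W^SO = 52 + 3·52 = 208.
Deadweight loss = 60.

60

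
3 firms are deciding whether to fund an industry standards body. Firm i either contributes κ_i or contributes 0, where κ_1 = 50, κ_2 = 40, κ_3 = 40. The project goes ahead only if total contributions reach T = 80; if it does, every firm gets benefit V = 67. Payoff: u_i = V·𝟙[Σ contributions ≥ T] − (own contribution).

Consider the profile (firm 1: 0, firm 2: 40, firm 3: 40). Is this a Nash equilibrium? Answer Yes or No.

Yes

Total = 80 ≥ 80: provided.
Firm 1 (pledges 0, payoff 67): pledging 50 → total 130, payoff 17. No gain.
Firm 2 (pledges 40, payoff 27): dropping to 0 → total 40, payoff 0. No gain.
Firm 3 (pledges 40, payoff 27): dropping to 0 → total 40, payoff 0. No gain.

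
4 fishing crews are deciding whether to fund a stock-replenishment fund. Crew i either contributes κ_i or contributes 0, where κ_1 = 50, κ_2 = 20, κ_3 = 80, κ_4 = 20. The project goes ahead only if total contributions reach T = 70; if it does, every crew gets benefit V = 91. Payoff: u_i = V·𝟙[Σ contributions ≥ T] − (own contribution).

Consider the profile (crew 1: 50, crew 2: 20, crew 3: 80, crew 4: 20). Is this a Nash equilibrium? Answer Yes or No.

No

Total = 170 ≥ 70: provided.
Crew 1 (pledges 50, payoff 41): dropping to 0 → total 120, payoff 91. Profitable deviation.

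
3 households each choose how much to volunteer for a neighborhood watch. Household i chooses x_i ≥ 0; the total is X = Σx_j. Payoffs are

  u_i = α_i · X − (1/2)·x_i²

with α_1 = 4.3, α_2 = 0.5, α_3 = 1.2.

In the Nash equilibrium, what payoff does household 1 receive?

16.555

Household i's FOC: ∂u_i/∂x_i = α_i − x_i = 0, so x_i* = α_i.
NE contributions = (4.3, 0.5, 1.2); X = 6.
u_1 = α_1·X − ½·(x_1)² = 4.3·6 − ½·4.3² = 16.555.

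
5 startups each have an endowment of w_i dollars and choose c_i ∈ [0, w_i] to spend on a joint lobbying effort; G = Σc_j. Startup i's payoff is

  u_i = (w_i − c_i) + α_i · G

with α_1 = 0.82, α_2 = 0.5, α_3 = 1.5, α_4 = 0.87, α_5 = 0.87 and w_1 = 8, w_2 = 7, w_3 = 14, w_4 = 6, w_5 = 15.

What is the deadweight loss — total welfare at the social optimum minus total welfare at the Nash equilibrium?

∂u_i/∂c_i = α_i − 1, so startup i contributes w_i if α_i > 1, else 0.
α_i > 1 for i ∈ {3}; NE contributions (0, 0, 14, 0, 0), G = 14.
W^NE = Σw_i − G^NE + (Σα_i)·G^NE = 50 + 3.56·14 = 99.84.
Planner: ∂(Σu_j)/∂c_i = Σα_j − 1 = 3.56 > 0, so everyone contributes w_i; G^SO = 50, W^SO = 50 + 3.56·50 = 228.
Deadweight loss = 128.16.

128.16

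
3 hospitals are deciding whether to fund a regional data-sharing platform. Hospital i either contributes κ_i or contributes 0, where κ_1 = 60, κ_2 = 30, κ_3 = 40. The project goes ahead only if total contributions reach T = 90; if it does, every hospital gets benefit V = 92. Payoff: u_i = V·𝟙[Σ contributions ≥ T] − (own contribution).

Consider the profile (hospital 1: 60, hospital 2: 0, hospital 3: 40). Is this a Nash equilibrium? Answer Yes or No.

Yes

Total = 100 ≥ 90: provided.
Hospital 1 (pledges 60, payoff 32): dropping to 0 → total 40, payoff 0. No gain.
Hospital 2 (pledges 0, payoff 92): pledging 30 → total 130, payoff 62. No gain.
Hospital 3 (pledges 40, payoff 52): dropping to 0 → total 60, payoff 0. No gain.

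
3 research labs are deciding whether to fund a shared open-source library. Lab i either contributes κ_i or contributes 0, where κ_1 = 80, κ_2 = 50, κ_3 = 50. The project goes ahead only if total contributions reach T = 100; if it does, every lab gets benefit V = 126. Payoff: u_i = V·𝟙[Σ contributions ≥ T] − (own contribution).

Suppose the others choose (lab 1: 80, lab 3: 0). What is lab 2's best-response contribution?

50

Others' total = 80. Contributing 50 brings total to 130 ≥ 100: gain V − κ_2 = 76.
Best response: 50.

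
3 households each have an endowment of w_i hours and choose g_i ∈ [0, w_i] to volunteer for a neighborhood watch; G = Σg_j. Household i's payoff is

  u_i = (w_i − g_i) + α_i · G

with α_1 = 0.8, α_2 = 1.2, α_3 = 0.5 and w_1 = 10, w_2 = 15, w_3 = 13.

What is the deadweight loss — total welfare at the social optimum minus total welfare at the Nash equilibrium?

34.5

∂u_i/∂g_i = α_i − 1, so household i contributes w_i if α_i > 1, else 0.
α_i > 1 for i ∈ {2}; NE contributions (0, 15, 0), G = 15.
W^NE = Σw_i − G^NE + (Σα_i)·G^NE = 38 + 1.5·15 = 60.5.
Planner: ∂(Σu_j)/∂g_i = Σα_j − 1 = 1.5 > 0, so everyone contributes w_i; G^SO = 38, W^SO = 38 + 1.5·38 = 95.
Deadweight loss = 34.5.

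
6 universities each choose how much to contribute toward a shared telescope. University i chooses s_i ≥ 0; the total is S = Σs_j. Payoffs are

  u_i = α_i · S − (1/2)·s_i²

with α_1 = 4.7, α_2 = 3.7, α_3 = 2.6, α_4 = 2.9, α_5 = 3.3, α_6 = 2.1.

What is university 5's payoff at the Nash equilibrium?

University i's FOC: ∂u_i/∂s_i = α_i − s_i = 0, so s_i* = α_i.
NE contributions = (4.7, 3.7, 2.6, 2.9, 3.3, 2.1); S = 19.3.
u_5 = α_5·S − ½·(s_5)² = 3.3·19.3 − ½·3.3² = 58.245.

58.245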